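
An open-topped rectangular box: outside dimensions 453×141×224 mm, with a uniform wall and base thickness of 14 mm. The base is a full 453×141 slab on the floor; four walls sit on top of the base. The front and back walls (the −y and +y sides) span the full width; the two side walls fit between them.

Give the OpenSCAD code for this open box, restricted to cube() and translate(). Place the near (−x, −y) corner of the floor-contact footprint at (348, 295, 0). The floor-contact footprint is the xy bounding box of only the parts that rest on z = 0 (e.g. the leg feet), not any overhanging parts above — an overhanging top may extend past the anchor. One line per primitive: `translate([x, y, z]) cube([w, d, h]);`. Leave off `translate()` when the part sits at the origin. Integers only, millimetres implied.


translate([348, 295, 0]) cube([453, 141, 14]);
translate([348, 295, 14]) cube([453, 14, 210]);
translate([348, 422, 14]) cube([453, 14, 210]);
translate([348, 309, 14]) cube([14, 113, 210]);
translate([787, 309, 14]) cube([14, 113, 210]);


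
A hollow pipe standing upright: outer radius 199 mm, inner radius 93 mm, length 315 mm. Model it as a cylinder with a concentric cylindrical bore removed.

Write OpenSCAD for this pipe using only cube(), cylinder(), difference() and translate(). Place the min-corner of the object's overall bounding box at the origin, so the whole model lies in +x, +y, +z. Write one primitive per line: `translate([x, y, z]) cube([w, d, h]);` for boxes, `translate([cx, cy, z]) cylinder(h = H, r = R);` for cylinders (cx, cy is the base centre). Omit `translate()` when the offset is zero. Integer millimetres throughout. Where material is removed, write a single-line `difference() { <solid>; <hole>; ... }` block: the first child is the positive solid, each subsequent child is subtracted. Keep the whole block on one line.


difference() { translate([199, 199, 0]) cylinder(h = 315, r = 199); translate([199, 199, 0]) cylinder(h = 315, r = 93); }


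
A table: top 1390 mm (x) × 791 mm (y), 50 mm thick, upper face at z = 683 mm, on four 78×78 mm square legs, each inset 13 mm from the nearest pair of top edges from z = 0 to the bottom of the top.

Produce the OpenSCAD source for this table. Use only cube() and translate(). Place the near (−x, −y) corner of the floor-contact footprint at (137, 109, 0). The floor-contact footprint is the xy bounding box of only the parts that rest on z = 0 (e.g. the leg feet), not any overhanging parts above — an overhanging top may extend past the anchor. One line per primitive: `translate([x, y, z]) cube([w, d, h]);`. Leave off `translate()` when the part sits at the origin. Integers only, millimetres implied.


// leg_h = 683 - 50 = 633
translate([124, 96, 633]) cube([1390, 791, 50]);
translate([137, 109, 0]) cube([78, 78, 633]);
translate([1423, 109, 0]) cube([78, 78, 633]);
translate([137, 796, 0]) cube([78, 78, 633]);
translate([1423, 796, 0]) cube([78, 78, 633]);


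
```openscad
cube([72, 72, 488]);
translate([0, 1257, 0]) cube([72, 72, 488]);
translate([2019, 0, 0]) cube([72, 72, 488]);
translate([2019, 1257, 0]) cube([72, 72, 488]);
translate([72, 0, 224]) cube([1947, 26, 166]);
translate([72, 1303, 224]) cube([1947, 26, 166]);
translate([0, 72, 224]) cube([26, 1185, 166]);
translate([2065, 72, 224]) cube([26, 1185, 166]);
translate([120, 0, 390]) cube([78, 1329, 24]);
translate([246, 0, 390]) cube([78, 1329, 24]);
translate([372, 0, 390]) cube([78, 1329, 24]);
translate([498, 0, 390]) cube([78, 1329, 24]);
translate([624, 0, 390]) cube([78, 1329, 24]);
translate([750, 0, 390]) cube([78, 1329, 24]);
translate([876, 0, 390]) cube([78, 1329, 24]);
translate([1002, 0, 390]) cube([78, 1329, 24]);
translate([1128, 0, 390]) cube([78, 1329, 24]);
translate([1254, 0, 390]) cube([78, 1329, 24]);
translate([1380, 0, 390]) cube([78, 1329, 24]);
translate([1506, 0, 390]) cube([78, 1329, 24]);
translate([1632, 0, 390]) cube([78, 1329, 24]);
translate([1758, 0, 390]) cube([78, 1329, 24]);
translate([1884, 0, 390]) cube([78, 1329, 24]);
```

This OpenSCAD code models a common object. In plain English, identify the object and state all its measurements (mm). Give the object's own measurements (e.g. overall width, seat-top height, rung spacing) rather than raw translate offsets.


A bed frame 2091 mm long (x) by 1329 mm wide (y). Four 72×72 mm corner posts, 488 mm tall, at the corners of the footprint. Four rails of 26 mm thickness and 166 mm height run between adjacent posts with their undersides at z = 224 mm, their outer faces flush with the outside of the frame (the two x-running rails run between the posts' inner faces; the two y-running rails run between the posts' inner faces). 15 slats, each 78 mm wide (x) and 24 mm thick, lie across the top of the two x-running rails, running the full 1329 mm width of the frame in y; along x they sit between the end posts with a 48 mm gap after the −x posts and between neighbouring slats, leaving 57 mm before the +x posts.


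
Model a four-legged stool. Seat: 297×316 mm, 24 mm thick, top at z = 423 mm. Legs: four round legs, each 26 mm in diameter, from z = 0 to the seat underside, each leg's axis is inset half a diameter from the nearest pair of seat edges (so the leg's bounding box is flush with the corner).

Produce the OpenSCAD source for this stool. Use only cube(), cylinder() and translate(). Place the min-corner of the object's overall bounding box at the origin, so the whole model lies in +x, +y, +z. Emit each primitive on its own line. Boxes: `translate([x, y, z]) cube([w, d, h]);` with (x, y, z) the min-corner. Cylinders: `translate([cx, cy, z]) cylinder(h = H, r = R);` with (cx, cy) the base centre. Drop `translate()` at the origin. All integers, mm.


translate([0, 0, 399]) cube([297, 316, 24]);
translate([13, 13, 0]) cylinder(h = 399, r = 13);
translate([284, 13, 0]) cylinder(h = 399, r = 13);
translate([13, 303, 0]) cylinder(h = 399, r = 13);
translate([284, 303, 0]) cylinder(h = 399, r = 13);


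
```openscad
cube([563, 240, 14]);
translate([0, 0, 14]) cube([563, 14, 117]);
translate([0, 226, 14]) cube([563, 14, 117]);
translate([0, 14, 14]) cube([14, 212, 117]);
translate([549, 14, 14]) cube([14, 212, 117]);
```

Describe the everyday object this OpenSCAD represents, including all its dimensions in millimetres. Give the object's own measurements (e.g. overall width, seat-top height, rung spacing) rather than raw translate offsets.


An open-topped rectangular box: outside dimensions 563×240×131 mm, with a uniform wall and base thickness of 14 mm. The base is a full 563×240 slab on the floor; four walls sit on top of the base. The front and back walls (the −y and +y sides) span the full width; the two side walls fit between them.


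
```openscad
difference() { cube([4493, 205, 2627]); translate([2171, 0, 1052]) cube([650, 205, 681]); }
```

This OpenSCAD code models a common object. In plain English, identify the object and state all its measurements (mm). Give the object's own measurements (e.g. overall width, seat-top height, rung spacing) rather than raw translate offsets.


A wall 4493 mm long (x), 205 mm thick (y), 2627 mm tall, with a rectangular window opening cut through it. The opening is 650 mm wide and 681 mm tall; its sill is at z = 1052 mm and its near (−x) edge is 2171 mm from the wall's −x end. The opening passes through the full wall thickness.


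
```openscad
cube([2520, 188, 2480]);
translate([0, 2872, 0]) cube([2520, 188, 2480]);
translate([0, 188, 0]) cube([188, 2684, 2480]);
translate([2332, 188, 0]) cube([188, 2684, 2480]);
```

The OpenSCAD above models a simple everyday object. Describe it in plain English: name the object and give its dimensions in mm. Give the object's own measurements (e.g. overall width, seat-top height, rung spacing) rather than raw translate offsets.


The wall frame of a small rectangular building: four walls, each 2480 mm tall and 188 mm thick, enclosing a footprint 2520 mm (x) by 3060 mm (y) outside-to-outside, with no floor or roof. The front and back walls (the −y and +y sides) span the full width; the two side walls fit between them.


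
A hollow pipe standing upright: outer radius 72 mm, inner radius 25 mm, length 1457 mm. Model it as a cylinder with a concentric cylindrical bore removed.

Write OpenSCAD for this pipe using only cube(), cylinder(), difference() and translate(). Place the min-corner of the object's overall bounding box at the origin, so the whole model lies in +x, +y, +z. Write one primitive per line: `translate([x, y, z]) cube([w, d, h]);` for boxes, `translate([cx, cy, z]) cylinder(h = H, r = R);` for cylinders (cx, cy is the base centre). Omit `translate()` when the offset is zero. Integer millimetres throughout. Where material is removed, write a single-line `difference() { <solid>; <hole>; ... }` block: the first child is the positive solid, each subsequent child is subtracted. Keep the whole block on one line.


difference() { translate([72, 72, 0]) cylinder(h = 1457, r = 72); translate([72, 72, 0]) cylinder(h = 1457, r = 25); }


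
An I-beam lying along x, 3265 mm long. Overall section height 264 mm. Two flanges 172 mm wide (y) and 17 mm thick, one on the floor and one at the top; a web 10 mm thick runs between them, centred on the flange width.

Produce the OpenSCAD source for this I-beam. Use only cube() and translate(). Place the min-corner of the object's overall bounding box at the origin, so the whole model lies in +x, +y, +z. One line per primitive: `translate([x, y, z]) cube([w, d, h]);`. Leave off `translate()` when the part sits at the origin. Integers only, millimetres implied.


cube([3265, 172, 17]);
translate([0, 81, 17]) cube([3265, 10, 230]);
translate([0, 0, 247]) cube([3265, 172, 17]);


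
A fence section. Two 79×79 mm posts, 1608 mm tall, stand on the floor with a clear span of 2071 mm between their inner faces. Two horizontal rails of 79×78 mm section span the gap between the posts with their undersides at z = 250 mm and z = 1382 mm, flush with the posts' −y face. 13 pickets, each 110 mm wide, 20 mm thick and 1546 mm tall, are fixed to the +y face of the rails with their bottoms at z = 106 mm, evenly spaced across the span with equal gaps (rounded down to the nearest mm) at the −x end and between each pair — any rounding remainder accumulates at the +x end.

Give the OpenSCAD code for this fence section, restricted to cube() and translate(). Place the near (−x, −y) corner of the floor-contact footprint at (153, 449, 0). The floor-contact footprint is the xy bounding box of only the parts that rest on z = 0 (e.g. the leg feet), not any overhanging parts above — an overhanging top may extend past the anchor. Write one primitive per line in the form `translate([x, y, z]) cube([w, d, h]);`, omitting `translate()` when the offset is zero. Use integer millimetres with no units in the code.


translate([153, 449, 0]) cube([79, 79, 1608]);
translate([2303, 449, 0]) cube([79, 79, 1608]);
translate([232, 449, 250]) cube([2071, 79, 78]);
translate([232, 449, 1382]) cube([2071, 79, 78]);
translate([277, 528, 106]) cube([110, 20, 1546]);
translate([432, 528, 106]) cube([110, 20, 1546]);
translate([587, 528, 106]) cube([110, 20, 1546]);
translate([742, 528, 106]) cube([110, 20, 1546]);
translate([897, 528, 106]) cube([110, 20, 1546]);
translate([1052, 528, 106]) cube([110, 20, 1546]);
translate([1207, 528, 106]) cube([110, 20, 1546]);
translate([1362, 528, 106]) cube([110, 20, 1546]);
translate([1517, 528, 106]) cube([110, 20, 1546]);
translate([1672, 528, 106]) cube([110, 20, 1546]);
translate([1827, 528, 106]) cube([110, 20, 1546]);
translate([1982, 528, 106]) cube([110, 20, 1546]);
translate([2137, 528, 106]) cube([110, 20, 1546]);


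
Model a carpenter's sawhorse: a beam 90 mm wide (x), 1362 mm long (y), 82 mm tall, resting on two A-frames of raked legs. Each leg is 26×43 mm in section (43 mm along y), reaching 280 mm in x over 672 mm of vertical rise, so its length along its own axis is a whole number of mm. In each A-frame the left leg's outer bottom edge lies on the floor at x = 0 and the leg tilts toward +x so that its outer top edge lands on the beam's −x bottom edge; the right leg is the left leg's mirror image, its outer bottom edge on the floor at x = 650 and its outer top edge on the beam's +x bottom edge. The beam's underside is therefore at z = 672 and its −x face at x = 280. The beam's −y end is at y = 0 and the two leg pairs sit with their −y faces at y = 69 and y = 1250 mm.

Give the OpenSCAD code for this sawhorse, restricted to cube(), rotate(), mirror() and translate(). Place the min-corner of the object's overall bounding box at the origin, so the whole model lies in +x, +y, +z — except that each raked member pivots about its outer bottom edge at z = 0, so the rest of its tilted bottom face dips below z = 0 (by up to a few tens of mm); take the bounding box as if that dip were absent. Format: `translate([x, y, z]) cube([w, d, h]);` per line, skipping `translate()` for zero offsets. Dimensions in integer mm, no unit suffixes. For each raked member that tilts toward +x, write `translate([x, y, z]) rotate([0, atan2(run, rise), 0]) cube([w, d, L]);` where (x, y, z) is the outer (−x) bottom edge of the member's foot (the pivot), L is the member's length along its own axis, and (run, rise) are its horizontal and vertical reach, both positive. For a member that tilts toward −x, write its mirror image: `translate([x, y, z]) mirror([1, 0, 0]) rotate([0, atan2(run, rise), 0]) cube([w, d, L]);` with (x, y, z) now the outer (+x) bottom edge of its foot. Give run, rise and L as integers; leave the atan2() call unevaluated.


translate([280, 0, 672]) cube([90, 1362, 82]);
translate([0, 69, 0]) rotate([0, atan2(280, 672), 0]) cube([26, 43, 728]);
translate([650, 69, 0]) mirror([1, 0, 0]) rotate([0, atan2(280, 672), 0]) cube([26, 43, 728]);
translate([0, 1250, 0]) rotate([0, atan2(280, 672), 0]) cube([26, 43, 728]);
translate([650, 1250, 0]) mirror([1, 0, 0]) rotate([0, atan2(280, 672), 0]) cube([26, 43, 728]);


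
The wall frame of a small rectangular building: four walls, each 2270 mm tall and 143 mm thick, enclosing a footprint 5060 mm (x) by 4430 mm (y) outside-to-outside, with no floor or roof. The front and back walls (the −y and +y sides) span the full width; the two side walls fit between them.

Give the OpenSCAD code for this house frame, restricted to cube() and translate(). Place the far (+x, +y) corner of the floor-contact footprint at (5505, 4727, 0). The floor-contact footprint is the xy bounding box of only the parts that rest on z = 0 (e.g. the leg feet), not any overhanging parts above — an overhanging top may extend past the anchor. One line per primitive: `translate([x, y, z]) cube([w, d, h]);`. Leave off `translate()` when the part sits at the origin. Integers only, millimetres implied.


translate([445, 297, 0]) cube([5060, 143, 2270]);
translate([445, 4584, 0]) cube([5060, 143, 2270]);
translate([445, 440, 0]) cube([143, 4144, 2270]);
translate([5362, 440, 0]) cube([143, 4144, 2270]);


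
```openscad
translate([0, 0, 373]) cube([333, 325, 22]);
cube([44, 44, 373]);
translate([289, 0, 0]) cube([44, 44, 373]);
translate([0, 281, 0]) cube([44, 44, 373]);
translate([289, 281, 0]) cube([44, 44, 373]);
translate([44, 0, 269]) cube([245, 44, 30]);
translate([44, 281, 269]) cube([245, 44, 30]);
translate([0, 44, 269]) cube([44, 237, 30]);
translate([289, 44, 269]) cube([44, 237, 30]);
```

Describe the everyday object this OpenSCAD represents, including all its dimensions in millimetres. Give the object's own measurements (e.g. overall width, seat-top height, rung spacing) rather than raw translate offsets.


A simple wooden stool: a rectangular seat 333 mm (x) by 325 mm (y), 22 mm thick, top face at z = 395 mm, on four square legs, each 44×44 mm in cross-section. The legs rest on z = 0, each flush with a corner of the seat. Four stretchers, 44 mm wide and 30 mm tall, connect adjacent legs with their undersides at z = 269 mm, each running between the inner faces of the legs it joins and aligned with the legs' outer faces on the other axis.


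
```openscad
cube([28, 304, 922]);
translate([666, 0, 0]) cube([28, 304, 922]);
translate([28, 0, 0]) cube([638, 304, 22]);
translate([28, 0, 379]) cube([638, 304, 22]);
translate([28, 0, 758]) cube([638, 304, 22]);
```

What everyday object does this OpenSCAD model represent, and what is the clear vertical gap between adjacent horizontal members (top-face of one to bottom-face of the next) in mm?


A bookshelf. The clear shelf gap is 357 mm.

Two tall side panels with 3 horizontal boards between them — a bookshelf. The first two shelf undersides are at z = 0 and z = 379; with shelf thickness 22, the clear gap is 379 − 0 − 22 = 357 mm.


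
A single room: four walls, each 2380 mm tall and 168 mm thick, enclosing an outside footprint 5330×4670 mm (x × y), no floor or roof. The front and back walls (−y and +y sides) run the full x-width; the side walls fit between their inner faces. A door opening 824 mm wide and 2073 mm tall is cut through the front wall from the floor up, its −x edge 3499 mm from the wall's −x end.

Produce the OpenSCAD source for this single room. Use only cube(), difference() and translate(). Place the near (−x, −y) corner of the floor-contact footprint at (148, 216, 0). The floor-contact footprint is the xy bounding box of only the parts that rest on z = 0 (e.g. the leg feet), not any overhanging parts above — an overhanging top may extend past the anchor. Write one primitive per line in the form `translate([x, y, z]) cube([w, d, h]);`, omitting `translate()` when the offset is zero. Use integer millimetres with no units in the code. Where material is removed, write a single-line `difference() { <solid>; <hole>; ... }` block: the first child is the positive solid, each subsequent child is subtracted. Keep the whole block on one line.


difference() { translate([148, 216, 0]) cube([5330, 168, 2380]); translate([3647, 216, 0]) cube([824, 168, 2073]); }
translate([148, 4718, 0]) cube([5330, 168, 2380]);
translate([148, 384, 0]) cube([168, 4334, 2380]);
translate([5310, 384, 0]) cube([168, 4334, 2380]);


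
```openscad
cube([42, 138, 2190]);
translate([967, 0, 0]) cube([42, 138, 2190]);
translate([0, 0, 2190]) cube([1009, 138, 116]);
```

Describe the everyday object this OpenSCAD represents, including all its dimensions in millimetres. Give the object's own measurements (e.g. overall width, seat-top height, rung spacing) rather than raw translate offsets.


A door frame. The clear opening is 925 mm wide and 2190 mm high. Two 42 mm wide jambs, 138 mm deep, stand either side of the opening from the floor to the top of the opening. A 116 mm thick head sits across the top of both jambs, spanning the full outside width of the frame.


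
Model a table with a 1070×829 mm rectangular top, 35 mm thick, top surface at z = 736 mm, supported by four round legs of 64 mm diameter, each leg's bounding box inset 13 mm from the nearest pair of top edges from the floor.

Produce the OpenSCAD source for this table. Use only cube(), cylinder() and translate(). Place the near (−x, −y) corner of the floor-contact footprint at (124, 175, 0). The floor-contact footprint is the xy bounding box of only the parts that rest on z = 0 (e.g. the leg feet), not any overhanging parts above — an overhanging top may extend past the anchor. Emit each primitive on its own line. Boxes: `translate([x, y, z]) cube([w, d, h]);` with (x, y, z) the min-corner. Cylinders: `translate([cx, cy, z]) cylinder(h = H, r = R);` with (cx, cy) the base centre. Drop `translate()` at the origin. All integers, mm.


// leg_h = 736 - 35 = 701
translate([111, 162, 701]) cube([1070, 829, 35]);
translate([156, 207, 0]) cylinder(h = 701, r = 32);
translate([1136, 207, 0]) cylinder(h = 701, r = 32);
translate([156, 946, 0]) cylinder(h = 701, r = 32);
translate([1136, 946, 0]) cylinder(h = 701, r = 32);


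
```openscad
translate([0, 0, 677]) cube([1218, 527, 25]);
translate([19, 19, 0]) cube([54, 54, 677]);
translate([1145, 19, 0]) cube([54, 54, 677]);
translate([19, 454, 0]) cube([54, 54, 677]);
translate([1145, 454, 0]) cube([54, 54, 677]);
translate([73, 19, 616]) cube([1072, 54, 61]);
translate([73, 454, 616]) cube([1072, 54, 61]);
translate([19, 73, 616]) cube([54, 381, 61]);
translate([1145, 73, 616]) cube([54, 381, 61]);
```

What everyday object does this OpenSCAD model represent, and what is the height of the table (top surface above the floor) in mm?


A table. The table height is 702 mm.

A 1218×527×25 slab sits at z = 677 on four 54 mm square posts — a table. The top surface is at 677 + 25 = 702 mm.


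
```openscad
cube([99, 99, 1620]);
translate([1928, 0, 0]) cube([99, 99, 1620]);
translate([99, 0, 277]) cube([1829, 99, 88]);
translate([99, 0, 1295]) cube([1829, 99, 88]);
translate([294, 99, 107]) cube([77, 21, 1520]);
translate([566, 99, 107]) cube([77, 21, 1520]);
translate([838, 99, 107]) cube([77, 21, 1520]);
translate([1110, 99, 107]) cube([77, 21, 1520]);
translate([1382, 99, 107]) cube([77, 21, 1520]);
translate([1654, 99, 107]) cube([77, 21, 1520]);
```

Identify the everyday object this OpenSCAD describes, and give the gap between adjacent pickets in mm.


A fence section. The picket gap is 195 mm.

Two posts, two rails, 6 pickets — a fence section. Span 1829 mm holds 6 pickets of 77 mm with 7 equal gaps: ⌊(1829 − 6·77) / 7⌋ = 195 mm.


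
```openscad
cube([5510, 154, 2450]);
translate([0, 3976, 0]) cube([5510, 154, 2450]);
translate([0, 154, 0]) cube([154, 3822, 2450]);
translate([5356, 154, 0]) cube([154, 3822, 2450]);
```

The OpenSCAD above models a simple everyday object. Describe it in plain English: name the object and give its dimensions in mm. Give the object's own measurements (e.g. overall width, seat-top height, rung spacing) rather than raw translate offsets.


The wall frame of a small rectangular building: four walls, each 2450 mm tall and 154 mm thick, enclosing a footprint 5510 mm (x) by 4130 mm (y) outside-to-outside, with no floor or roof. The front and back walls (the −y and +y sides) span the full width; the two side walls fit between them.


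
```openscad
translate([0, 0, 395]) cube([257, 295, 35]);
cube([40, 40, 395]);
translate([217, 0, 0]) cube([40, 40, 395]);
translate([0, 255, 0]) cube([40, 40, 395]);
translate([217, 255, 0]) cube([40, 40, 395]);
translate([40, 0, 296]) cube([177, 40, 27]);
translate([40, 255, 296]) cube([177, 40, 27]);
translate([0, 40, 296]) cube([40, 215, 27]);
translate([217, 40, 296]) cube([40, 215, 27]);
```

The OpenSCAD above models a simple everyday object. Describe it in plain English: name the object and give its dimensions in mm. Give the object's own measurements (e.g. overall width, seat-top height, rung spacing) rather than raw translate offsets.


A four-legged stool. The seat is a 257×295×35 mm slab whose top surface is at z = 430 mm; four square legs, each 40×40 mm in cross-section, run from the floor (z = 0) to the underside of the seat, each flush with a corner of the seat. Four stretchers, 40 mm wide and 27 mm tall, connect adjacent legs with their undersides at z = 296 mm, each running between the inner faces of the legs it joins and aligned with the legs' outer faces on the other axis.


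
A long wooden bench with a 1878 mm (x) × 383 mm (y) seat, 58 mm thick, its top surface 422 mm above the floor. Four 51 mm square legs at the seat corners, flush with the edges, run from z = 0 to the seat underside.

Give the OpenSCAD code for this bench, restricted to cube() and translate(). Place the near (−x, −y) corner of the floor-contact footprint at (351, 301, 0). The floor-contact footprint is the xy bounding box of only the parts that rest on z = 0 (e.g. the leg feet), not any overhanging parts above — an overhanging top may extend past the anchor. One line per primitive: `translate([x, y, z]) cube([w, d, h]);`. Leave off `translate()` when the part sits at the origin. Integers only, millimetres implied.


translate([351, 301, 364]) cube([1878, 383, 58]);
translate([351, 301, 0]) cube([51, 51, 364]);
translate([351, 633, 0]) cube([51, 51, 364]);
translate([2178, 301, 0]) cube([51, 51, 364]);
translate([2178, 633, 0]) cube([51, 51, 364]);


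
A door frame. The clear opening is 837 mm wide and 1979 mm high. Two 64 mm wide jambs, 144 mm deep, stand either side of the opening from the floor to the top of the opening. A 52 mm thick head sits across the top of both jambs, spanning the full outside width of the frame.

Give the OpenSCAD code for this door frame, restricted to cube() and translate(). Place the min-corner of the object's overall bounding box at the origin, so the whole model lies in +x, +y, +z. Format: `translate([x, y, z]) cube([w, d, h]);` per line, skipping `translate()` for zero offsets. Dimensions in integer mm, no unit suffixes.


cube([64, 144, 1979]);
translate([901, 0, 0]) cube([64, 144, 1979]);
translate([0, 0, 1979]) cube([965, 144, 52]);


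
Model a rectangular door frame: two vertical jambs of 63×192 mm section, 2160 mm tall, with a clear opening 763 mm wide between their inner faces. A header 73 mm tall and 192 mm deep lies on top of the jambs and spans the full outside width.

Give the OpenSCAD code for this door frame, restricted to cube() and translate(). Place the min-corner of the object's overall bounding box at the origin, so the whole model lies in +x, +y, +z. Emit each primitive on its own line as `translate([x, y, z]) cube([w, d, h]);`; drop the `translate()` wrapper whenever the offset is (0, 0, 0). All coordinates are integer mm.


cube([63, 192, 2160]);
translate([826, 0, 0]) cube([63, 192, 2160]);
translate([0, 0, 2160]) cube([889, 192, 73]);


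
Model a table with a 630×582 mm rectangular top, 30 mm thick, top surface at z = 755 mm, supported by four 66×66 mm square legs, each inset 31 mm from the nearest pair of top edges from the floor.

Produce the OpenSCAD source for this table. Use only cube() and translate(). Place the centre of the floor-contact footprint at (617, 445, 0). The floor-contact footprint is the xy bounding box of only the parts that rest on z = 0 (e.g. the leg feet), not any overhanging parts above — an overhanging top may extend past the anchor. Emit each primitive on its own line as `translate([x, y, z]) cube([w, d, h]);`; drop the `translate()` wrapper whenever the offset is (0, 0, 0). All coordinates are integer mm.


translate([302, 154, 725]) cube([630, 582, 30]);
translate([333, 185, 0]) cube([66, 66, 725]);
translate([835, 185, 0]) cube([66, 66, 725]);
translate([333, 639, 0]) cube([66, 66, 725]);
translate([835, 639, 0]) cube([66, 66, 725]);


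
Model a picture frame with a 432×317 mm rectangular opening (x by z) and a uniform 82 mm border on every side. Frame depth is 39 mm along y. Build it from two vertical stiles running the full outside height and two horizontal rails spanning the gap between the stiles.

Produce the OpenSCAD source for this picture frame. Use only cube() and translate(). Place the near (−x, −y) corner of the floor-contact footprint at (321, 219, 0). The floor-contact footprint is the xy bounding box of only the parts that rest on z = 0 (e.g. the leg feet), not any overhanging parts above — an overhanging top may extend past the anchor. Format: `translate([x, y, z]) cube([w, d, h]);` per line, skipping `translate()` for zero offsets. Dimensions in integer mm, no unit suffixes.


translate([321, 219, 0]) cube([82, 39, 481]);
translate([835, 219, 0]) cube([82, 39, 481]);
translate([403, 219, 0]) cube([432, 39, 82]);
translate([403, 219, 399]) cube([432, 39, 82]);


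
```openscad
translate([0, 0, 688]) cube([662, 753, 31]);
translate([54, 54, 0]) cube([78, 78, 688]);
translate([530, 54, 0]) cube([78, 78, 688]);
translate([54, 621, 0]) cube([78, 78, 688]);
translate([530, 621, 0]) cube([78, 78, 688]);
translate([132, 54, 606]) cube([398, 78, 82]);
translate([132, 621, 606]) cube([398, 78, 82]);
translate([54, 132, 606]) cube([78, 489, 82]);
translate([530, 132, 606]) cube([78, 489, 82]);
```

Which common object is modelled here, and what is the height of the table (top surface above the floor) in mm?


A table. The table height is 719 mm.

A 662×753×31 slab sits at z = 688 on four 78 mm square posts — a table. The top surface is at 688 + 31 = 719 mm.


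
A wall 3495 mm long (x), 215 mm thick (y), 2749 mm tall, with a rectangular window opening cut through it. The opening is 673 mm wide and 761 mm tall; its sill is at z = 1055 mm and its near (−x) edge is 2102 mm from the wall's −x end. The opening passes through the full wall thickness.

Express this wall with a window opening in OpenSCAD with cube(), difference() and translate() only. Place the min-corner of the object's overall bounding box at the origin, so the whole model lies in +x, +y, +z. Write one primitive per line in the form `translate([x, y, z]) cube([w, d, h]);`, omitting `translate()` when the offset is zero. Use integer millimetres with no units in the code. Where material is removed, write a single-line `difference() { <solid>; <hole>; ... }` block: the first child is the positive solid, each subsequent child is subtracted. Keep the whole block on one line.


difference() { cube([3495, 215, 2749]); translate([2102, 0, 1055]) cube([673, 215, 761]); }


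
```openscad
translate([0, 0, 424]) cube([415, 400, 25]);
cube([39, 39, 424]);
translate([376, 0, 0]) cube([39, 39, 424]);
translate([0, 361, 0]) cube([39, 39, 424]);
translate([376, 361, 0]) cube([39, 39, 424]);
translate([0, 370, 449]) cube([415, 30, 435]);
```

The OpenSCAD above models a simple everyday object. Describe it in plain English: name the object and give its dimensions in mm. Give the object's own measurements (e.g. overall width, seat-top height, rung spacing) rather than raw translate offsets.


A chair. The seat is a 415×400×25 mm slab with its top at z = 449 mm, on four 39×39 mm corner legs (flush with the seat edges, standing on z = 0). A flat backrest 30 mm thick, 435 mm tall, spans the full seat width and rises from the seat top along its +y edge, rear face flush with the rear of the seat.


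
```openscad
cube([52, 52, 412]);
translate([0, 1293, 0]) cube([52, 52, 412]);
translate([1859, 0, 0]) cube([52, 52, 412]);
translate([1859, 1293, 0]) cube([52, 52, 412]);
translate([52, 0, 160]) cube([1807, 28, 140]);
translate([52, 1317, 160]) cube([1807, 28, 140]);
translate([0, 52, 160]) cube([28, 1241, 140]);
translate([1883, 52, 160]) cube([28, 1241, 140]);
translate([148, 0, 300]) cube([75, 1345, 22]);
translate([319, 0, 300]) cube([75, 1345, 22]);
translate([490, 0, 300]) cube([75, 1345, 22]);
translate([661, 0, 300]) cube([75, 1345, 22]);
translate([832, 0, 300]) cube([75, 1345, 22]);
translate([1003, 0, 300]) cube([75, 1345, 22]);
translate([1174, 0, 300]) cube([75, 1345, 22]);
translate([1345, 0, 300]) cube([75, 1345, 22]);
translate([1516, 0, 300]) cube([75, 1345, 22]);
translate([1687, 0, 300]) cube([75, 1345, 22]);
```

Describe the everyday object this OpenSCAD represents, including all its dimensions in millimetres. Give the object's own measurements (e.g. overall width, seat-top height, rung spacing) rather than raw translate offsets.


A bed frame 1911 mm long (x) by 1345 mm wide (y). Four 52×52 mm corner posts, 412 mm tall, at the corners of the footprint. Four rails of 28 mm thickness and 140 mm height run between adjacent posts with their undersides at z = 160 mm, their outer faces flush with the outside of the frame (the two x-running rails run between the posts' inner faces; the two y-running rails run between the posts' inner faces). 10 slats, each 75 mm wide (x) and 22 mm thick, lie across the top of the two x-running rails, running the full 1345 mm width of the frame in y; along x they sit between the end posts with a 96 mm gap after the −x posts and between neighbouring slats, leaving 97 mm before the +x posts.


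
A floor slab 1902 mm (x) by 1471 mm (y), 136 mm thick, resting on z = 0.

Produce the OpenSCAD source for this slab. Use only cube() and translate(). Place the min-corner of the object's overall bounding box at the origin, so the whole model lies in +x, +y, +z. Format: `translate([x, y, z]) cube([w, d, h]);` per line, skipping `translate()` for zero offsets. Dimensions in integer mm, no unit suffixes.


cube([1902, 1471, 136]);


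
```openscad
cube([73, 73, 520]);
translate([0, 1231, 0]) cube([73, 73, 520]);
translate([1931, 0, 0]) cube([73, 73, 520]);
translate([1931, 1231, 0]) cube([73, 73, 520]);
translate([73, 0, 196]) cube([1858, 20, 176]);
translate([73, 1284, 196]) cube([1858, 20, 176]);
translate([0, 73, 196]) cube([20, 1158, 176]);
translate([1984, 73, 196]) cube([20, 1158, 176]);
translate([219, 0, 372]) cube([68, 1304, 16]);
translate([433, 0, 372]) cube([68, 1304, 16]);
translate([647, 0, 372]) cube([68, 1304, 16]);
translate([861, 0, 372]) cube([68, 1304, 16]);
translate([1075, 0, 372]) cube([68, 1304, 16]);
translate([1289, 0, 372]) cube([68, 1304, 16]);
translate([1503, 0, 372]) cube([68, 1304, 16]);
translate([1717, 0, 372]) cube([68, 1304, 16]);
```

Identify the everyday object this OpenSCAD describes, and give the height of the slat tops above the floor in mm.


A bed frame. The slat-top height is 388 mm.

Four posts, four rails, and a row of slats — a bed frame. Slats sit on the rails at z = 196 + 176 = 372; with slat thickness 16, the top is 388 mm.


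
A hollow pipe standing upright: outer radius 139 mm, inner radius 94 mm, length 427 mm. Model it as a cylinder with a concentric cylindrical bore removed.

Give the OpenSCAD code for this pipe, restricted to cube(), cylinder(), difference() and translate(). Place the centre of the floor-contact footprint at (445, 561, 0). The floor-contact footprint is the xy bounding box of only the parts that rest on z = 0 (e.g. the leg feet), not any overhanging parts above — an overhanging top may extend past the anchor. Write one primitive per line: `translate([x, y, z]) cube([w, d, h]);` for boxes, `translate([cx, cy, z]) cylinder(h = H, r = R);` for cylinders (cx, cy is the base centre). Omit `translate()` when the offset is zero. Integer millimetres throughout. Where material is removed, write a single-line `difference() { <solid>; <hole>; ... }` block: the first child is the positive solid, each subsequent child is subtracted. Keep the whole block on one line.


difference() { translate([445, 561, 0]) cylinder(h = 427, r = 139); translate([445, 561, 0]) cylinder(h = 427, r = 94); }


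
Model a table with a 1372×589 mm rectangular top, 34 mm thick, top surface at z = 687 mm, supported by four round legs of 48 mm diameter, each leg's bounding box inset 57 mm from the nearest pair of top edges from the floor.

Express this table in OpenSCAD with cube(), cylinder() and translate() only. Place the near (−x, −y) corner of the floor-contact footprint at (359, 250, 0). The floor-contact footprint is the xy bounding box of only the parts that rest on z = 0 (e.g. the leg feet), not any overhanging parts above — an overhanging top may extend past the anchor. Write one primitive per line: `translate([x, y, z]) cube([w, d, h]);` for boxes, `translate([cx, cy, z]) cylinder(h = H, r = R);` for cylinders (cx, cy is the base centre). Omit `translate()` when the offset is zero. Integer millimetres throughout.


translate([302, 193, 653]) cube([1372, 589, 34]);
translate([383, 274, 0]) cylinder(h = 653, r = 24);
translate([1593, 274, 0]) cylinder(h = 653, r = 24);
translate([383, 701, 0]) cylinder(h = 653, r = 24);
translate([1593, 701, 0]) cylinder(h = 653, r = 24);


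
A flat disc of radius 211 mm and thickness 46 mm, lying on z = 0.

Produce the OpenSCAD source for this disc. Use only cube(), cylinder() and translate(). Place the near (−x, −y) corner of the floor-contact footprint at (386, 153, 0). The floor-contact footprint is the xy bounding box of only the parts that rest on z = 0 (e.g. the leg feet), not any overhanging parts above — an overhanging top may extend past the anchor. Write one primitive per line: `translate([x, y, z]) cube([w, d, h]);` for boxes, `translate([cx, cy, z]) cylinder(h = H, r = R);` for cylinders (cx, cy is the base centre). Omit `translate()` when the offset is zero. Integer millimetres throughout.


translate([597, 364, 0]) cylinder(h = 46, r = 211);


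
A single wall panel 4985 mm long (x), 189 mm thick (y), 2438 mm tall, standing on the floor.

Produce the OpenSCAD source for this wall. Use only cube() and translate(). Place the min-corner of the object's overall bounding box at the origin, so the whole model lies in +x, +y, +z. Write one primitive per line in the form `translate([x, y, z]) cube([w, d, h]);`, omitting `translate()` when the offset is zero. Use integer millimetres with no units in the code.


cube([4985, 189, 2438]);


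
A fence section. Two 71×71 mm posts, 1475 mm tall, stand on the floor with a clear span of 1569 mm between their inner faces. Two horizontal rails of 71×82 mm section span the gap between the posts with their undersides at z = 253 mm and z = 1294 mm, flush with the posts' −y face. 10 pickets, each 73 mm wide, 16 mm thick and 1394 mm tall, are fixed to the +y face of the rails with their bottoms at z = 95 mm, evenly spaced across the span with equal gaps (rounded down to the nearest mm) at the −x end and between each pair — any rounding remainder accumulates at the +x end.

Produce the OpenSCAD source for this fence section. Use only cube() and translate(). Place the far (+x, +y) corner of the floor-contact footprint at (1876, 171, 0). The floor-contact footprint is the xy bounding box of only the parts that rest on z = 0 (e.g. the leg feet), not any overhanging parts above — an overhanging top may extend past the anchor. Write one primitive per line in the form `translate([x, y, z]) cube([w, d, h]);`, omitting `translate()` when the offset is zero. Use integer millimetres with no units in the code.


translate([165, 100, 0]) cube([71, 71, 1475]);
translate([1805, 100, 0]) cube([71, 71, 1475]);
translate([236, 100, 253]) cube([1569, 71, 82]);
translate([236, 100, 1294]) cube([1569, 71, 82]);
translate([312, 171, 95]) cube([73, 16, 1394]);
translate([461, 171, 95]) cube([73, 16, 1394]);
translate([610, 171, 95]) cube([73, 16, 1394]);
translate([759, 171, 95]) cube([73, 16, 1394]);
translate([908, 171, 95]) cube([73, 16, 1394]);
translate([1057, 171, 95]) cube([73, 16, 1394]);
translate([1206, 171, 95]) cube([73, 16, 1394]);
translate([1355, 171, 95]) cube([73, 16, 1394]);
translate([1504, 171, 95]) cube([73, 16, 1394]);
translate([1653, 171, 95]) cube([73, 16, 1394]);


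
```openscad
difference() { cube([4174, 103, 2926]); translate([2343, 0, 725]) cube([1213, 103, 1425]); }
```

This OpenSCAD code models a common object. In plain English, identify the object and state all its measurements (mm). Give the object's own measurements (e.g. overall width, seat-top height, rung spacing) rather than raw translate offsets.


A wall 4174 mm long (x), 103 mm thick (y), 2926 mm tall, with a rectangular window opening cut through it. The opening is 1213 mm wide and 1425 mm tall; its sill is at z = 725 mm and its near (−x) edge is 2343 mm from the wall's −x end. The opening passes through the full wall thickness.


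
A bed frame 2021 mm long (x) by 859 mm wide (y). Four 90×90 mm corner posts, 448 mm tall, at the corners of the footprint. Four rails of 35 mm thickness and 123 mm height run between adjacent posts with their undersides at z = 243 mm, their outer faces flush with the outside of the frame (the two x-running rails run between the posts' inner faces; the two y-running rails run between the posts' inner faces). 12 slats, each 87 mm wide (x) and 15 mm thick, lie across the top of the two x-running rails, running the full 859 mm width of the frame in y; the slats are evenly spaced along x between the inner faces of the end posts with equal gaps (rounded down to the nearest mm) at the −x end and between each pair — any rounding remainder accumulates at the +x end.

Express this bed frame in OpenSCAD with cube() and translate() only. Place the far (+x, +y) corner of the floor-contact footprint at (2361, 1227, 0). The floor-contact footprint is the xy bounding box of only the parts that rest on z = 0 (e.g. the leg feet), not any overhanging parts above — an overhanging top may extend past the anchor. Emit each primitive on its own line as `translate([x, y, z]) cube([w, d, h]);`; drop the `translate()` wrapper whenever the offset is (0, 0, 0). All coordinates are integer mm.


translate([340, 368, 0]) cube([90, 90, 448]);
translate([340, 1137, 0]) cube([90, 90, 448]);
translate([2271, 368, 0]) cube([90, 90, 448]);
translate([2271, 1137, 0]) cube([90, 90, 448]);
translate([430, 368, 243]) cube([1841, 35, 123]);
translate([430, 1192, 243]) cube([1841, 35, 123]);
translate([340, 458, 243]) cube([35, 679, 123]);
translate([2326, 458, 243]) cube([35, 679, 123]);
translate([491, 368, 366]) cube([87, 859, 15]);
translate([639, 368, 366]) cube([87, 859, 15]);
translate([787, 368, 366]) cube([87, 859, 15]);
translate([935, 368, 366]) cube([87, 859, 15]);
translate([1083, 368, 366]) cube([87, 859, 15]);
translate([1231, 368, 366]) cube([87, 859, 15]);
translate([1379, 368, 366]) cube([87, 859, 15]);
translate([1527, 368, 366]) cube([87, 859, 15]);
translate([1675, 368, 366]) cube([87, 859, 15]);
translate([1823, 368, 366]) cube([87, 859, 15]);
translate([1971, 368, 366]) cube([87, 859, 15]);
translate([2119, 368, 366]) cube([87, 859, 15]);
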